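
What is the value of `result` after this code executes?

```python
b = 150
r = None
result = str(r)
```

b = 150; r = None; result = 'None'

'None'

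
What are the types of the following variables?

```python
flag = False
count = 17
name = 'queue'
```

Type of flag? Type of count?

flag is assigned the constant False, which has type bool; count is assigned a bare integer (no decimal point), so it is an int

bool, int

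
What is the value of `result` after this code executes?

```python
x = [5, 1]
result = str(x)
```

x = [5, 1]; result = '[5, 1]'

'[5, 1]'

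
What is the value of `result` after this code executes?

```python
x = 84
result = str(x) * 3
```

x = 84; result = '848484'

'848484'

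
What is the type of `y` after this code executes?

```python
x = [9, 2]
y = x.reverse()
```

list.reverse() returns None

NoneType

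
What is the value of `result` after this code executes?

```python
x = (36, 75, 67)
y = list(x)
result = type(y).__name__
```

x is tuple; y is list; result = 'list'

'list'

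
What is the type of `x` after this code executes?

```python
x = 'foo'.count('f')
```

str.count() returns int

int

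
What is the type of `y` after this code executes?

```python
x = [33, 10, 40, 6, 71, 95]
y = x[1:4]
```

Slicing a list returns a list

list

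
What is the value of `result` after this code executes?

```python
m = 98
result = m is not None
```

m = 98; result = True

True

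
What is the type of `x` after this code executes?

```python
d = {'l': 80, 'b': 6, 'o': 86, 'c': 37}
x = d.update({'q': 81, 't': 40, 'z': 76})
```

dict.update() returns None

NoneType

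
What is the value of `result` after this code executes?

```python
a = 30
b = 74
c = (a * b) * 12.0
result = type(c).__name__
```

a is int; b is int; c is float; result = 'float'

'float'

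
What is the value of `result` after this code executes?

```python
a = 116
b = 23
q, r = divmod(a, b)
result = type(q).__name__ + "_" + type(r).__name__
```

a is int; b is int; q is int; r is int; result = 'int_int'

'int_int'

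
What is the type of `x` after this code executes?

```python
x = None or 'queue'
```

'or' with None returns the other truthy value (str)

str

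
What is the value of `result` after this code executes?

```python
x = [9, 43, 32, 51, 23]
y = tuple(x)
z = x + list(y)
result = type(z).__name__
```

x is list; y is tuple; z is list; result = 'list'

'list'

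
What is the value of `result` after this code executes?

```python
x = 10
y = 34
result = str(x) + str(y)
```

x = 10; y = 34; result = '1034'

'1034'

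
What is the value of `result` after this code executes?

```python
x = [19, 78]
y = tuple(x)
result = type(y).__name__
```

x is list; y is tuple; result = 'tuple'

'tuple'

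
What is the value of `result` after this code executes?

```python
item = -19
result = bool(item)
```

item = -19; result = True

True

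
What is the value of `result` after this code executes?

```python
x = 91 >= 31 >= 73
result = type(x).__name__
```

x is bool; result = 'bool'

'bool'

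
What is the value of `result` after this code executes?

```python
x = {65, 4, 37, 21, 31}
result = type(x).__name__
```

x is set; result = 'set'

'set'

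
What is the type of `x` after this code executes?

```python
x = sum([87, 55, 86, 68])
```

sum() of ints returns int

int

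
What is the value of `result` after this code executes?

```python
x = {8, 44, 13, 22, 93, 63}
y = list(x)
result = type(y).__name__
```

x is set; y is list; result = 'list'

'list'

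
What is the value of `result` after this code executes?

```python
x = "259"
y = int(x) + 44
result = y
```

x = '259'; y = 303; result = 303

303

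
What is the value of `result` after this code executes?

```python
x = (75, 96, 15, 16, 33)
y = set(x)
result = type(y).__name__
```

x is tuple; y is set; result = 'set'

'set'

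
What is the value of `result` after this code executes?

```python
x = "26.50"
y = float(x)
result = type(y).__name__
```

x is str; y is float; result = 'float'

'float'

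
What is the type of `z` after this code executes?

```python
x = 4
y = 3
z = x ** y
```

positive int ** positive int = int

int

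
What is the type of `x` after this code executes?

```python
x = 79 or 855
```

'or' returns first truthy value (int)

int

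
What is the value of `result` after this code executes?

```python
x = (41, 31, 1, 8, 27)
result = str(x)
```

x = (41, 31, 1, 8, 27); result = '(41, 31, 1, 8, 27)'

'(41, 31, 1, 8, 27)'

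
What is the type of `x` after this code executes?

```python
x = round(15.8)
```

round() with no decimal places returns int

int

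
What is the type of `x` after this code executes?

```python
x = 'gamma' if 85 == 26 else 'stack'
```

Both branches of conditional are str

str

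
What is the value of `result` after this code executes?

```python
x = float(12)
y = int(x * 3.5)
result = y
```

x = 12.0; y = 42; result = 42

42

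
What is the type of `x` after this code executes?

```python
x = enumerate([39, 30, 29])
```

enumerate() returns an enumerate object

enumerate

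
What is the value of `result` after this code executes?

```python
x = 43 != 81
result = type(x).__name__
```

x is bool; result = 'bool'

'bool'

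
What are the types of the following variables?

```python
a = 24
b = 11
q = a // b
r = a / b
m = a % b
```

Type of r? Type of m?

/ returns float; % of ints returns int

float, int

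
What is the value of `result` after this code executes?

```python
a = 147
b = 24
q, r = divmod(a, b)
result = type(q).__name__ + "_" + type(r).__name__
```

a is int; b is int; q is int; r is int; result = 'int_int'

'int_int'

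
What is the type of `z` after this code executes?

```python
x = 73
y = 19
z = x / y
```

int / int = float

float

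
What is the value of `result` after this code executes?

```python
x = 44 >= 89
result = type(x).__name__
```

x is bool; result = 'bool'

'bool'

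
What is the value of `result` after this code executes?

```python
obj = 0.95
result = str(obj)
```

obj = 0.95; result = '0.95'

'0.95'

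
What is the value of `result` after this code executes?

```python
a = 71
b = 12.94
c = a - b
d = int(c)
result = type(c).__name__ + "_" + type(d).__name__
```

a is int; b is float; c is float; d is int; result = 'float_int'

'float_int'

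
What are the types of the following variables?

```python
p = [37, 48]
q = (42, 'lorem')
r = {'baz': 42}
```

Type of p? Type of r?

p is assigned a list literal (square brackets); r is assigned a dict literal ({key: value})

list, dict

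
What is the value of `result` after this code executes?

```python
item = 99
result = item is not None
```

item = 99; result = True

True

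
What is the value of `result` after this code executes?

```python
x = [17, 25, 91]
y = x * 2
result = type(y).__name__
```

x is list; y is list; result = 'list'

'list'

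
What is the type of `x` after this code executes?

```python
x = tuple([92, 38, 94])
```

tuple() constructor returns tuple

tuple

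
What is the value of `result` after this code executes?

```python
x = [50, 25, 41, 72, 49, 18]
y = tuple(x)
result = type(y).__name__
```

x is list; y is tuple; result = 'tuple'

'tuple'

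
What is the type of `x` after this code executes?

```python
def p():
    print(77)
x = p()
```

Function without return returns None

NoneType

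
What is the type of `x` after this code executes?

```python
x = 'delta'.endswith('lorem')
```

str.endswith() returns bool

bool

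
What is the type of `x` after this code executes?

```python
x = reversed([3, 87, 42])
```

reversed() on a list returns list_reverseiterator

list_reverseiterator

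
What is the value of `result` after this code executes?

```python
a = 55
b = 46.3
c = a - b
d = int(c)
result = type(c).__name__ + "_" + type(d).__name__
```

a is int; b is float; c is float; d is int; result = 'float_int'

'float_int'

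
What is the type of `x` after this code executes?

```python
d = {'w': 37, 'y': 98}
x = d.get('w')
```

dict.get() returns value type when found

int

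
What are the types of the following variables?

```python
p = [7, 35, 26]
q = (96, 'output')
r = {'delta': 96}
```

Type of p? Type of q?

p is assigned a list literal (square brackets); q is assigned a tuple (parenthesized, comma-separated values)

list, tuple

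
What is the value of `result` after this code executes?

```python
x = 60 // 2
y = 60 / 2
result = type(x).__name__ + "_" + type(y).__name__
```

x is int; y is float; result = 'int_float'

'int_float'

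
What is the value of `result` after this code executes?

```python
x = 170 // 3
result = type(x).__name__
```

x is int; result = 'int'

'int'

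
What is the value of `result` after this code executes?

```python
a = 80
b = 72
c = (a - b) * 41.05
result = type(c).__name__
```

a is int; b is int; c is float; result = 'float'

'float'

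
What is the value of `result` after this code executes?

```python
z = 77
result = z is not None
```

z = 77; result = True

True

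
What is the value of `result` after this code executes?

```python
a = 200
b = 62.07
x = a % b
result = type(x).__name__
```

a is int; b is float; x is float; result = 'float'

'float'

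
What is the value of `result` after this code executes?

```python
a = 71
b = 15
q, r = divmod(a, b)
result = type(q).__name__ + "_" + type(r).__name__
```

a is int; b is int; q is int; r is int; result = 'int_int'

'int_int'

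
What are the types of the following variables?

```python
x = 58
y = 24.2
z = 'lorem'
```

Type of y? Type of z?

y is assigned a number with a decimal point, so it is a float; z is assigned a quoted string literal, so it is a str

float, str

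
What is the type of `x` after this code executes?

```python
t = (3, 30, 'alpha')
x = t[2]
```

Index 2 of tuple is a str literal

str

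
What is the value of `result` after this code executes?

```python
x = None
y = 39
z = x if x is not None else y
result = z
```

x = None; y = 39; z = 39; result = 39

39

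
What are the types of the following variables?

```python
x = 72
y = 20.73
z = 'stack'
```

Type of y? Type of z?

y is assigned a number with a decimal point, so it is a float; z is assigned a quoted string literal, so it is a str

float, str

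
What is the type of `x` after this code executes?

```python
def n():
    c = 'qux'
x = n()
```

Function without return returns None

NoneType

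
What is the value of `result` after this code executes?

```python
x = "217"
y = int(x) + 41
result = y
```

x = '217'; y = 258; result = 258

258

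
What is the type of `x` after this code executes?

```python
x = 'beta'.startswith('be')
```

str.startswith() returns bool

bool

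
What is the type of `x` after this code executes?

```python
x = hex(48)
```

hex() returns str representation

str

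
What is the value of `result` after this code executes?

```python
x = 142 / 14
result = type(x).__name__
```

x is float; result = 'float'

'float'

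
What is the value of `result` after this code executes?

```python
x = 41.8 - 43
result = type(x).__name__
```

x is float; result = 'float'

'float'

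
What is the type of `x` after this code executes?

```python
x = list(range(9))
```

list(range()) returns list

list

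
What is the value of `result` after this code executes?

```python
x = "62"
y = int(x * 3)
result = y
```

x = '62'; y = 626262; result = 626262

626262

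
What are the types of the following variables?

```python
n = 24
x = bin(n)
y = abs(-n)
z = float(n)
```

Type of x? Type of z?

bin() returns str; float() returns float

str, float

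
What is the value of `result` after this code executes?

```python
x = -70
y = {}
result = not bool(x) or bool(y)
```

x = -70; y = {}; result = False

False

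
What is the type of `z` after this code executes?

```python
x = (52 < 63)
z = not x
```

'not' returns bool

bool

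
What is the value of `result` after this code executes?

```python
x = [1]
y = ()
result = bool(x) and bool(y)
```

x = [1]; y = (); result = False

False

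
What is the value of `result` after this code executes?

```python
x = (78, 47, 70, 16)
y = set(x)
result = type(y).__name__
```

x is tuple; y is set; result = 'set'

'set'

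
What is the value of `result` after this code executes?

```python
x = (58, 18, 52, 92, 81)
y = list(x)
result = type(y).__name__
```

x is tuple; y is list; result = 'list'

'list'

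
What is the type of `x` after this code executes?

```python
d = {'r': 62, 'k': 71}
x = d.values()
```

.values() returns dict_values view

dict_values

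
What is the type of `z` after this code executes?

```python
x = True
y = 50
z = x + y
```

bool + int = int (bool is subclass of int)

int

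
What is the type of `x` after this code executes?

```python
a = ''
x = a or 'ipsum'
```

'or' returns first truthy value (str)

str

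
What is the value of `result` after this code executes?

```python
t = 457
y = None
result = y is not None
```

t = 457; y = None; result = False

False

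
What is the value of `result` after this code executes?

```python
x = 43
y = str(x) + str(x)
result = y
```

x = 43; y = '4343'; result = '4343'

'4343'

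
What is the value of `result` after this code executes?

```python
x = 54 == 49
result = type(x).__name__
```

x is bool; result = 'bool'

'bool'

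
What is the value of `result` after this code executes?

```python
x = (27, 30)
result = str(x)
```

x = (27, 30); result = '(27, 30)'

'(27, 30)'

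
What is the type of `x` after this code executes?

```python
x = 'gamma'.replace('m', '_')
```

str.replace() returns str

str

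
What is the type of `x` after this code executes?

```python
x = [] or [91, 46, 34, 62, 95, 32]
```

'or' returns first truthy value (list)

list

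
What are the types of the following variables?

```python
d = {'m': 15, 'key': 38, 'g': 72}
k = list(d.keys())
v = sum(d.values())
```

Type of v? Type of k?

sum of ints is int; list() converts to list

int, list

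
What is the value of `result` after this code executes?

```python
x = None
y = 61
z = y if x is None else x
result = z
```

x = None; y = 61; z = 61; result = 61

61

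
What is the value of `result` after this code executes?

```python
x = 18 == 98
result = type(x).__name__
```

x is bool; result = 'bool'

'bool'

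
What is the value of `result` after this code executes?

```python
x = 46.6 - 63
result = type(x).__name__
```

x is float; result = 'float'

'float'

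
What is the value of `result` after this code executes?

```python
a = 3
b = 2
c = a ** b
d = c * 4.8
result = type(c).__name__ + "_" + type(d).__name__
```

a is int; b is int; c is int; d is float; result = 'int_float'

'int_float'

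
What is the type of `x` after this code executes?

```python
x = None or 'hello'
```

'or' with None returns the other truthy value (str)

str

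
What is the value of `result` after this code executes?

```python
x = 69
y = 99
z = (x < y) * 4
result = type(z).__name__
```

x is int; y is int; z is int; result = 'int'

'int'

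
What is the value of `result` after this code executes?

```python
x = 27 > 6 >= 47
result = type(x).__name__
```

x is bool; result = 'bool'

'bool'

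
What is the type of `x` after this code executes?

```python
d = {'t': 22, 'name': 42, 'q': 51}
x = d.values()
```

.values() returns dict_values view

dict_values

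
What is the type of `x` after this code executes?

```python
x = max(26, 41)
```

max() of ints returns int

int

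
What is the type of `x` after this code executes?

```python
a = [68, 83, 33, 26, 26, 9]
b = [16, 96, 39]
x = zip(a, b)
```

zip() returns a zip object

zip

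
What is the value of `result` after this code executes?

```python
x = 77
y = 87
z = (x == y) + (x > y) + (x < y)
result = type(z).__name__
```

x is int; y is int; z is int; result = 'int'

'int'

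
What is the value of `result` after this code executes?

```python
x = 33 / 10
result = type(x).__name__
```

x is float; result = 'float'

'float'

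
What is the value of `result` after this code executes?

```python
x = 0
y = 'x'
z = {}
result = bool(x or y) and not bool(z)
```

x = 0; y = 'x'; z = {}; result = True

True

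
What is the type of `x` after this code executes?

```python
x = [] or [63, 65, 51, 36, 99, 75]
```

'or' returns first truthy value (list)

list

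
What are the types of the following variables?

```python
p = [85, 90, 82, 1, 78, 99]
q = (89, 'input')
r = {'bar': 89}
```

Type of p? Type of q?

p is assigned a list literal (square brackets); q is assigned a tuple (parenthesized, comma-separated values)

list, tuple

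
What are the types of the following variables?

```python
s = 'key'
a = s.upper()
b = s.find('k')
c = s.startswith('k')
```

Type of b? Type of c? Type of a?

find() returns int; startswith() returns bool; upper() returns str

int, bool, str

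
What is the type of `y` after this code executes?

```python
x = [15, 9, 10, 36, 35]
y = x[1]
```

Indexing list[int] returns int

int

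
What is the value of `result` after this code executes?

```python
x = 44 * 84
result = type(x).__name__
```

x is int; result = 'int'

'int'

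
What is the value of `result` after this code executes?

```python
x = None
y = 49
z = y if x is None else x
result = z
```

x = None; y = 49; z = 49; result = 49

49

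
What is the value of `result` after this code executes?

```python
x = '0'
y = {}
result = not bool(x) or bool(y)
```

x = '0'; y = {}; result = False

False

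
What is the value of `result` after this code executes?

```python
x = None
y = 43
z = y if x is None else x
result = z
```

x = None; y = 43; z = 43; result = 43

43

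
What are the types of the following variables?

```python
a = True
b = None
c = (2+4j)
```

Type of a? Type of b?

a is assigned the constant True, which has type bool; b is assigned None, whose type is NoneType

bool, NoneType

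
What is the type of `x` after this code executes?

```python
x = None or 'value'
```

'or' with None returns the other truthy value (str)

str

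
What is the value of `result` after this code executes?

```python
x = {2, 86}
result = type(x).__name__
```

x is set; result = 'set'

'set'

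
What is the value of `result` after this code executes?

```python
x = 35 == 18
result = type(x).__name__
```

x is bool; result = 'bool'

'bool'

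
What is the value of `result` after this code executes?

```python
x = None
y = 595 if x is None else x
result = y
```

x = None; y = 595; result = 595

595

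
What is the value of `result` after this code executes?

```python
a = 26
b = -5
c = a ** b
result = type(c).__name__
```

a is int; b is int; c is float; result = 'float'

'float'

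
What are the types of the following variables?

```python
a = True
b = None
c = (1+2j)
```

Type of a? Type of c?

a is assigned the constant True, which has type bool; c is assigned (1+2j), an int plus an imaginary literal (j suffix), which evaluates to complex

bool, complex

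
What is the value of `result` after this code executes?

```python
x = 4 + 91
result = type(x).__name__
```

x is int; result = 'int'

'int'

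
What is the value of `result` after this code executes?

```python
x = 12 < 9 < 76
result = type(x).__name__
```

x is bool; result = 'bool'

'bool'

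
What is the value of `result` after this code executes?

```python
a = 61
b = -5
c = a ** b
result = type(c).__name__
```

a is int; b is int; c is float; result = 'float'

'float'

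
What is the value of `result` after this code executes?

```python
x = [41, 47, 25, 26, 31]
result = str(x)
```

x = [41, 47, 25, 26, 31]; result = '[41, 47, 25, 26, 31]'

'[41, 47, 25, 26, 31]'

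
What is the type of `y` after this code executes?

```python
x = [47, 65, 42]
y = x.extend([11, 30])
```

list.extend() returns None

NoneType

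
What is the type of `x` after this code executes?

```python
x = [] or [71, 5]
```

'or' returns first truthy value (list)

list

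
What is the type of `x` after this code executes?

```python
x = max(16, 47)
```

max() of ints returns int

int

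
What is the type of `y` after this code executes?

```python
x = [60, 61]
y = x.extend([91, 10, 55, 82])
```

list.extend() returns None

NoneType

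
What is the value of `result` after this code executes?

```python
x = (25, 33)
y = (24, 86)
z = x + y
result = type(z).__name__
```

x is tuple; y is tuple; z is tuple; result = 'tuple'

'tuple'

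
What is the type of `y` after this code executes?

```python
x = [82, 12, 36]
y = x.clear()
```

list.clear() returns None

NoneType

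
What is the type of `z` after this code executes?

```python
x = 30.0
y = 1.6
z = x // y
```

float // float = float

float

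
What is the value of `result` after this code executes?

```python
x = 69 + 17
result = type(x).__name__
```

x is int; result = 'int'

'int'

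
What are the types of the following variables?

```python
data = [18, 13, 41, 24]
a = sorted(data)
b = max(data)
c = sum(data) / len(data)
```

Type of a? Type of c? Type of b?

sorted() returns list; int / int = float; max of ints returns int

list, float, int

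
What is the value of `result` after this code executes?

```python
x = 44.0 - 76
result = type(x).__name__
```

x is float; result = 'float'

'float'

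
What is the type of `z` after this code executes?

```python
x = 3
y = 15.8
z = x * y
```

int * float = float

float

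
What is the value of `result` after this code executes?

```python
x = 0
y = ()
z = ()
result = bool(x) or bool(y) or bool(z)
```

x = 0; y = (); z = (); result = False

False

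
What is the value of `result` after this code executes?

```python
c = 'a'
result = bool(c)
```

c = 'a'; result = True

True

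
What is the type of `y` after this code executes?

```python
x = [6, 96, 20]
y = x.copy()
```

list.copy() returns list

list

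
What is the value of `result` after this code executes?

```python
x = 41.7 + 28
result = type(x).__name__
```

x is float; result = 'float'

'float'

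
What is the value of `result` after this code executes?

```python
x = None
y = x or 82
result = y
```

x = None; y = 82; result = 82

82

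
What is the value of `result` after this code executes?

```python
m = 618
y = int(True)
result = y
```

m = 618; y = 1; result = 1

1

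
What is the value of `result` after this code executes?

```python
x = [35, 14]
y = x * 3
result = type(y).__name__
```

x is list; y is list; result = 'list'

'list'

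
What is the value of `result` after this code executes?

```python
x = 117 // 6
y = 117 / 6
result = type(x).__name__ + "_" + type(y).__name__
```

x is int; y is float; result = 'int_float'

'int_float'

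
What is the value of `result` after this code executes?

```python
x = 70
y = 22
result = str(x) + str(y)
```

x = 70; y = 22; result = '7022'

'7022'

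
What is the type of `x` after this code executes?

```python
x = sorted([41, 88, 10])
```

sorted() always returns list

list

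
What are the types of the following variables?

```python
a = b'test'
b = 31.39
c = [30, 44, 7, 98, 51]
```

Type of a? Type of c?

a is assigned a bytes literal (b'...' prefix); c is assigned a list literal (square brackets)

bytes, list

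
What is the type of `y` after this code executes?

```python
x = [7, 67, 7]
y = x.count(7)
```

list.count() returns int

int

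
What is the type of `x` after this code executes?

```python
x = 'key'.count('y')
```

str.count() returns int

int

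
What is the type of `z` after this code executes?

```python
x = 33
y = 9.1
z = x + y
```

int + float = float

float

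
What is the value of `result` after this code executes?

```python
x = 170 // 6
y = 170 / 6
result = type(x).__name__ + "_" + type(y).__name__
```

x is int; y is float; result = 'int_float'

'int_float'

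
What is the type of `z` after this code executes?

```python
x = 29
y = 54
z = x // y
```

int // int = int

int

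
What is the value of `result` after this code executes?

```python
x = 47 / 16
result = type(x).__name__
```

x is float; result = 'float'

'float'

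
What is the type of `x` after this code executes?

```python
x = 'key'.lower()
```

str.lower() returns str

str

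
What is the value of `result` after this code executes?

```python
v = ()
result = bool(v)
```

v = (); result = False

False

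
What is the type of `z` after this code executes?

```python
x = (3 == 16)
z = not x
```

'not' returns bool

bool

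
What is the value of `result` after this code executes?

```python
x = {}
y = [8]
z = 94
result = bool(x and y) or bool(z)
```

x = {}; y = [8]; z = 94; result = True

True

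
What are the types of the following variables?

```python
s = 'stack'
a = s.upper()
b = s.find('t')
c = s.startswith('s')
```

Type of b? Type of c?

find() returns int; startswith() returns bool

int, bool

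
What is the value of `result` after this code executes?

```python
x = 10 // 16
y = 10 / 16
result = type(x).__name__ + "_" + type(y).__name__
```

x is int; y is float; result = 'int_float'

'int_float'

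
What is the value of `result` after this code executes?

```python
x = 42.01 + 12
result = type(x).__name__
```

x is float; result = 'float'

'float'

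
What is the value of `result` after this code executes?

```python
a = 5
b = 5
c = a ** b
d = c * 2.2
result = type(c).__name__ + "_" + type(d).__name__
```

a is int; b is int; c is int; d is float; result = 'int_float'

'int_float'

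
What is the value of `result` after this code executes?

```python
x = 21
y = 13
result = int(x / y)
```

x = 21; y = 13; result = 1

1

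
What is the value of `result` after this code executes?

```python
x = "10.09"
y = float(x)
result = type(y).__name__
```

x is str; y is float; result = 'float'

'float'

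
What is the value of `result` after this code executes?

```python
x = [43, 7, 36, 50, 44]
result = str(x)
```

x = [43, 7, 36, 50, 44]; result = '[43, 7, 36, 50, 44]'

'[43, 7, 36, 50, 44]'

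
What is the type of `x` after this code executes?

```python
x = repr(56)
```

repr() returns str

str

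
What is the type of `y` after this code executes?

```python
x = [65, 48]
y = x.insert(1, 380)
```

list.insert() returns None

NoneType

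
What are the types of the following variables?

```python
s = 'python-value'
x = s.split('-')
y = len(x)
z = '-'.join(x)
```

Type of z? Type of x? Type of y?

str.join() returns str; str.split() returns list; len() returns int

str, list, int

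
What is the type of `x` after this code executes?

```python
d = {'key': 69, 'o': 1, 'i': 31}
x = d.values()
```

.values() returns dict_values view

dict_values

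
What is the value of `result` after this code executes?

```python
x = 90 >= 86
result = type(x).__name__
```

x is bool; result = 'bool'

'bool'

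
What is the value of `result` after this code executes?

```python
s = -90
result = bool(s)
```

s = -90; result = True

True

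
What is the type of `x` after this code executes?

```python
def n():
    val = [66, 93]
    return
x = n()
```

Bare return returns None

NoneType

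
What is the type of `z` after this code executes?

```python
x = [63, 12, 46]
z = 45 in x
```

'in' operator returns bool

bool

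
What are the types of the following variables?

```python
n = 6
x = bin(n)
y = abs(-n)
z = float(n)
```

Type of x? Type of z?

bin() returns str; float() returns float

str, float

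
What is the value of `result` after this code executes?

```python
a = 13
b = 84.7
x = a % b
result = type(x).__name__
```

a is int; b is float; x is float; result = 'float'

'float'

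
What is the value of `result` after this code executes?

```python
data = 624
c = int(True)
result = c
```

data = 624; c = 1; result = 1

1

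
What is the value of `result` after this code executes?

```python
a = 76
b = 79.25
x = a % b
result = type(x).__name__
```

a is int; b is float; x is float; result = 'float'

'float'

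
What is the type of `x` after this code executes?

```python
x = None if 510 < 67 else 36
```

510 < 67 is False, so the else branch is taken

int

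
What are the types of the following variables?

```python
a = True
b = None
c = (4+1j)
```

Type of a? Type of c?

a is assigned the constant True, which has type bool; c is assigned (4+1j), an int plus an imaginary literal (j suffix), which evaluates to complex

bool, complex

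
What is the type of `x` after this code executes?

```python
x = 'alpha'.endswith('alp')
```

str.endswith() returns bool

bool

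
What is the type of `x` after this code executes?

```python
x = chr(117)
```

chr() returns str (single char)

str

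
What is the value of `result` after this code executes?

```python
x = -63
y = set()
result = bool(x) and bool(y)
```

x = -63; y = set(); result = False

False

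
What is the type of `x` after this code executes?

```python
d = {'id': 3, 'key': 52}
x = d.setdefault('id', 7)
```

dict.setdefault() returns the (existing or default) value

int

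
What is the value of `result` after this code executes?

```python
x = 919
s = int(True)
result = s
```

x = 919; s = 1; result = 1

1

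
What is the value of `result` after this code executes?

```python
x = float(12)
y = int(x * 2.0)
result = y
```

x = 12.0; y = 24; result = 24

24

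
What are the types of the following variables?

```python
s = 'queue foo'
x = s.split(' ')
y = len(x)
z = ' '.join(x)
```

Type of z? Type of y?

str.join() returns str; len() returns int

str, int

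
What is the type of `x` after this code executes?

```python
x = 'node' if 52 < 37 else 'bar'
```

Both branches of conditional are str

str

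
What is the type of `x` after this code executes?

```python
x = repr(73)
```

repr() returns str

str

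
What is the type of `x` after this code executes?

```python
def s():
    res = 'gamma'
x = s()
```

Function without return returns None

NoneType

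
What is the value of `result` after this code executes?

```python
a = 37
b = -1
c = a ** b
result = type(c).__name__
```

a is int; b is int; c is float; result = 'float'

'float'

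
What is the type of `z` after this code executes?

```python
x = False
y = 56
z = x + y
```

bool + int = int (bool is subclass of int)

int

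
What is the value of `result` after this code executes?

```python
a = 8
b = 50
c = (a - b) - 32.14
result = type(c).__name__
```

a is int; b is int; c is float; result = 'float'

'float'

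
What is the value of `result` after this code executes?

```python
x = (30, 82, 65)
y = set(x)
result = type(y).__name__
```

x is tuple; y is set; result = 'set'

'set'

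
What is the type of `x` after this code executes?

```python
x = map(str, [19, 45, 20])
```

map() returns a map object

map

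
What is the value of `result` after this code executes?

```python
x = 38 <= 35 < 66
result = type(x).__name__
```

x is bool; result = 'bool'

'bool'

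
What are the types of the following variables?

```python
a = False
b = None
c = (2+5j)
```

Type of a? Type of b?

a is assigned the constant False, which has type bool; b is assigned None, whose type is NoneType

bool, NoneType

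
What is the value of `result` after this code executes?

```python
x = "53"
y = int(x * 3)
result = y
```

x = '53'; y = 535353; result = 535353

535353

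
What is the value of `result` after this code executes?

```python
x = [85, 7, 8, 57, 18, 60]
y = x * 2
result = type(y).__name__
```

x is list; y is list; result = 'list'

'list'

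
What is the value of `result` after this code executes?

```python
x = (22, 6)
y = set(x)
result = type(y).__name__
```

x is tuple; y is set; result = 'set'

'set'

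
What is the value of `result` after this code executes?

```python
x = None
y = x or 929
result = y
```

x = None; y = 929; result = 929

929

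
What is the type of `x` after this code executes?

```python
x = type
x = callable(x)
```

callable() returns bool

bool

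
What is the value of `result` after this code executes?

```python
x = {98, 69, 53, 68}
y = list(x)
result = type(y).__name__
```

x is set; y is list; result = 'list'

'list'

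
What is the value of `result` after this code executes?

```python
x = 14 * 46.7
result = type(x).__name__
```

x is float; result = 'float'

'float'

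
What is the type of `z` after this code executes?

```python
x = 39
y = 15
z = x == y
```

Equality comparison returns bool

bool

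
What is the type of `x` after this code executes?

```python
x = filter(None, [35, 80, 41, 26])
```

filter() returns a filter object

filter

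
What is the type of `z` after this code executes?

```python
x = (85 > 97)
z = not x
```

'not' returns bool

bool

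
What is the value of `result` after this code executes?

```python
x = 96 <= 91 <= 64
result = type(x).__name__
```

x is bool; result = 'bool'

'bool'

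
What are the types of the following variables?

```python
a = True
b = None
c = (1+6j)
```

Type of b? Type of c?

b is assigned None, whose type is NoneType; c is assigned (1+6j), an int plus an imaginary literal (j suffix), which evaluates to complex

NoneType, complex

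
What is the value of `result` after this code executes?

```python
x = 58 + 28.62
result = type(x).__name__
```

x is float; result = 'float'

'float'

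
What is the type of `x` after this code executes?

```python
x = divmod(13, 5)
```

divmod() returns tuple of (quotient, remainder)

tuple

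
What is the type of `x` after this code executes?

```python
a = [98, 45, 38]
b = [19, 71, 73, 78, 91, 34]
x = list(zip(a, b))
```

list(zip()) returns a list of tuples

list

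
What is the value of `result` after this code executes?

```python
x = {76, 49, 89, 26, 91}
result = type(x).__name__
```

x is set; result = 'set'

'set'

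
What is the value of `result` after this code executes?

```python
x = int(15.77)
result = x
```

x = 15; result = 15

15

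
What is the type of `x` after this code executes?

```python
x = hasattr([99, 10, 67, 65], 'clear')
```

hasattr() returns bool

bool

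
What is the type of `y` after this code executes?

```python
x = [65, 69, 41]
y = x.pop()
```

list.pop() returns the popped element

int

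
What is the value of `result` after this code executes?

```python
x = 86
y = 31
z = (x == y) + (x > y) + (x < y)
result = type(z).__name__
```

x is int; y is int; z is int; result = 'int'

'int'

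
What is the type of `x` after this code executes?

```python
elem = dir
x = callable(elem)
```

callable() returns bool

bool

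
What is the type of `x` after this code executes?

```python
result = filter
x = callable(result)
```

callable() returns bool

bool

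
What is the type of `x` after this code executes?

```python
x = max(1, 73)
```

max() of ints returns int

int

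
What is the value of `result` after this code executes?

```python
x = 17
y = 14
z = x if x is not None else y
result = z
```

x = 17; y = 14; z = 17; result = 17

17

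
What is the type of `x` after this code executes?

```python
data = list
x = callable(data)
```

callable() returns bool

bool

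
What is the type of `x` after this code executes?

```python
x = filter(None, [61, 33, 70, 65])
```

filter() returns a filter object

filter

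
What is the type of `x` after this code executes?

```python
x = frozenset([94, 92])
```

frozenset() returns frozenset

frozenset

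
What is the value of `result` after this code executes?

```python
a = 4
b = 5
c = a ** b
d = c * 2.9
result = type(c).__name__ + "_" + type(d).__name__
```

a is int; b is int; c is int; d is float; result = 'int_float'

'int_float'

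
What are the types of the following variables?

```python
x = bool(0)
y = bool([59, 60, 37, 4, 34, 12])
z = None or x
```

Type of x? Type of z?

bool() returns bool; None or bool returns the bool

bool, bool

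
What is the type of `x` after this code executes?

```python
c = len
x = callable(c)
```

callable() returns bool

bool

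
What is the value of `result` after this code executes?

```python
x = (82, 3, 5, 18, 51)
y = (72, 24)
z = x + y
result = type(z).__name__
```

x is tuple; y is tuple; z is tuple; result = 'tuple'

'tuple'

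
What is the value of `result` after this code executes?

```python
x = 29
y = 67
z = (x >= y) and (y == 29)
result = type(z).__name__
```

x is int; y is int; z is bool; result = 'bool'

'bool'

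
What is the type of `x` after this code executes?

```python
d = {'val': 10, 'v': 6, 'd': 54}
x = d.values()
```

.values() returns dict_values view

dict_values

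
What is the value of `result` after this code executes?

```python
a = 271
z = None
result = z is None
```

a = 271; z = None; result = True

True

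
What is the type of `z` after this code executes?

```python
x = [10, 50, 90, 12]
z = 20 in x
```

'in' operator returns bool

bool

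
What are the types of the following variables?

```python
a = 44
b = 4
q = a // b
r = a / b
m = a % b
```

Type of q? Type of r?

// returns int; / returns float

int, float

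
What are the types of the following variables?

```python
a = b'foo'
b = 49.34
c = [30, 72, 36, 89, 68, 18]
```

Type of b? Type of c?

b is assigned a number with a decimal point, so it is a float; c is assigned a list literal (square brackets)

float, list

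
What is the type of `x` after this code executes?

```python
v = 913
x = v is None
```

'is' comparison returns bool

bool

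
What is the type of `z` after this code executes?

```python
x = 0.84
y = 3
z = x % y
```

float % int = float

float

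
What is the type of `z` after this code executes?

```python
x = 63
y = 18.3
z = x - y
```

int - float = float

float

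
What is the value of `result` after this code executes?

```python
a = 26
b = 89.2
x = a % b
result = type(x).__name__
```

a is int; b is float; x is float; result = 'float'

'float'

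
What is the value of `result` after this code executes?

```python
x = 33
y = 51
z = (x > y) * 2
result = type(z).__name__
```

x is int; y is int; z is int; result = 'int'

'int'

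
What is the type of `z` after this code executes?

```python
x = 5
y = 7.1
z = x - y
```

int - float = float

float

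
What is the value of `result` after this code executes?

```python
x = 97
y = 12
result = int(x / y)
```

x = 97; y = 12; result = 8

8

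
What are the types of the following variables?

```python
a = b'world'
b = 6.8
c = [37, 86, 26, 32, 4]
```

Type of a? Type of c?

a is assigned a bytes literal (b'...' prefix); c is assigned a list literal (square brackets)

bytes, list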